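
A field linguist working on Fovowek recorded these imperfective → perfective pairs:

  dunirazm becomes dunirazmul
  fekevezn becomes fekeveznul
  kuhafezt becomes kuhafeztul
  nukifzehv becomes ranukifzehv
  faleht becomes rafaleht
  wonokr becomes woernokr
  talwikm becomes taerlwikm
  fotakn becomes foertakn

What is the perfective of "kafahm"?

rakafahm

kuhafezt and faleht both end in -t yet inflect differently (kuhafeztul, rafaleht), so the final letter is not what conditions the rule; the second-to-last letter is.
"kafahm" has second-to-last letter 'h'. The stems whose second-to-last letter is 'h' (nukifzehv → ranukifzehv, faleht → rafaleht) add the prefix ra-.
So kafahm → rakafahm.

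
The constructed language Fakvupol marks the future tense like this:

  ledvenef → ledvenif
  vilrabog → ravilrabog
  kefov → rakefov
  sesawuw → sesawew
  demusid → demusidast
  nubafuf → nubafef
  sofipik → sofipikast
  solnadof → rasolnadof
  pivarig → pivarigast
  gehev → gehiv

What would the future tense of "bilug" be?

pivarig and vilrabog both end in -g yet inflect differently (pivarigast, ravilrabog), so the final letter is not what conditions the rule; the last vowel is.
"bilug" has last vowel 'u'. The stems whose last vowel is 'u' (sesawuw → sesawew, nubafuf → nubafef) change the last vowel to 'e'.
The other patterns: stems whose last vowel is 'i' add -ast; stems whose last vowel is 'o' add the prefix ra-; stems whose last vowel is 'e' change the last vowel to 'i'.
So bilug → bileg.

bileg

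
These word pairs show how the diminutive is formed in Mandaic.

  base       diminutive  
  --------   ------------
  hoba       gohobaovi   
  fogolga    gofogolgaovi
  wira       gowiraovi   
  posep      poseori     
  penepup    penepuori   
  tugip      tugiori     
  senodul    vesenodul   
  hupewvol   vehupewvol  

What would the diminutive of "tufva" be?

penepup and senodul both have last vowel 'u' yet inflect differently (penepuori, vesenodul), so the last vowel is not what conditions the rule; the final letter is.
"tufva" ends in -a. The stems ending in -a (hoba → gohobaovi, fogolga → gofogolgaovi, wira → gowiraovi) add go- … -ovi around the stem.
So tufva → gotufvaovi.

gotufvaovi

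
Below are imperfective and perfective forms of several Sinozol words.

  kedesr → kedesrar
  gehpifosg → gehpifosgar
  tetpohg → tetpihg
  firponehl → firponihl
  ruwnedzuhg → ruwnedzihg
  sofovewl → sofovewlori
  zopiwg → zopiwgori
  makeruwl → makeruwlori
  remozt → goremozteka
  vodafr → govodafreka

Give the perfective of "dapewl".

gehpifosg and tetpohg both end in -g yet inflect differently (gehpifosgar, tetpihg), so the final letter is not what conditions the rule; the second-to-last letter is.
"dapewl" has second-to-last letter 'w'. The stems whose second-to-last letter is 'w' (sofovewl → sofovewlori, zopiwg → zopiwgori, makeruwl → makeruwlori) add -ori.
The other patterns: stems whose second-to-last letter is 's' add -ar; stems whose second-to-last letter is 'h' change the last vowel to 'i'; stems whose second-to-last letter is 'f' or 'z' add go- … -eka around the stem.
So dapewl → dapewlori.

dapewlori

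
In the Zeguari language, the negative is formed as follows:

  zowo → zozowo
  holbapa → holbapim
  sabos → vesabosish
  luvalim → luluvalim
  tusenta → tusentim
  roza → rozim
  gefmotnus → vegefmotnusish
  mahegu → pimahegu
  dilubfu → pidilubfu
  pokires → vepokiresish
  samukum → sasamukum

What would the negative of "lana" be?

lanim

gefmotnus and dilubfu both have last vowel 'u' yet inflect differently (vegefmotnusish, pidilubfu), so the last vowel is not what conditions the rule; the final letter is.
"lana" ends in -a. The stems ending in -a (holbapa → holbapim, tusenta → tusentim, roza → rozim) drop the final letter and add -im.
So lana → lanim.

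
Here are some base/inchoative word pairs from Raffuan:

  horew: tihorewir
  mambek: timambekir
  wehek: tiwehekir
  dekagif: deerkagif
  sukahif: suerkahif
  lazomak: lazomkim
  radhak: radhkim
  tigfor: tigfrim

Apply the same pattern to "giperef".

tigiperefir

"giperef" has last vowel 'e'. The stems whose last vowel is 'e' (horew → tihorewir, mambek → timambekir, wehek → tiwehekir) add ti- … -ir around the stem.
So giperef → tigiperefir.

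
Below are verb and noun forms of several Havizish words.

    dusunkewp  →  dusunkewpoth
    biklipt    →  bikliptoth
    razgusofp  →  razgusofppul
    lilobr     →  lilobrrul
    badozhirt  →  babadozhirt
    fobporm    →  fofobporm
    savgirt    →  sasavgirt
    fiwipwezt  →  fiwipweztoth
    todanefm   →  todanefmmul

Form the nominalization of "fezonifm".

fezonifmmul

fobporm and todanefm both end in -m yet inflect differently (fofobporm, todanefmmul), so the final letter is not what conditions the rule; the second-to-last letter is.
"fezonifm" has second-to-last letter 'f'. The stems whose second-to-last letter is 'f' (todanefm → todanefmmul, razgusofp → razgusofppul) double the final consonant and add -ul.
So fezonifm → fezonifmmul.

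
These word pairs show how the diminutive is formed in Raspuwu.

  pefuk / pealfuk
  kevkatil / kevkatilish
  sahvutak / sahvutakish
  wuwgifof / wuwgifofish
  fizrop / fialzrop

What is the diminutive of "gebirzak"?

pefuk and sahvutak both end in -k yet inflect differently (pealfuk, sahvutakish), so the final letter is not what conditions the rule; the number of vowels is.
"gebirzak" has 3 vowels. The stems with 3 vowels (wuwgifof → wuwgifofish, kevkatil → kevkatilish, sahvutak → sahvutakish) add -ish.
So gebirzak → gebirzakish.

gebirzakish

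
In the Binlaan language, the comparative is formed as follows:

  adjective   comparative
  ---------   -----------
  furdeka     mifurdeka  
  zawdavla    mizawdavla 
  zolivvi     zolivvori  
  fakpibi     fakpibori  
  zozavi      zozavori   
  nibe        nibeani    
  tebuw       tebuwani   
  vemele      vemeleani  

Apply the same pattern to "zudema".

mizudema

zawdavla and zolivvi both begin with z- yet inflect differently (mizawdavla, zolivvori), so the first letter is not what conditions the rule; the final letter is.
"zudema" ends in -a. The stems ending in -a (furdeka → mifurdeka, zawdavla → mizawdavla) add the prefix mi-.
The other patterns: stems ending in -i drop the final letter and add -ori; stems ending in -e or -w add -ani.
So zudema → mizudema.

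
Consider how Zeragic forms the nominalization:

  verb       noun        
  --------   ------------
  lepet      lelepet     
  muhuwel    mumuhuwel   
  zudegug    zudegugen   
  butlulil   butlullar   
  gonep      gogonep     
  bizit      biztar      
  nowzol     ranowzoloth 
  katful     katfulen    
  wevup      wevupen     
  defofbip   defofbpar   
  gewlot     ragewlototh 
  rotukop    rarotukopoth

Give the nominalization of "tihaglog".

butlulil and nowzol both end in -l yet inflect differently (butlullar, ranowzoloth), so the final letter is not what conditions the rule; the last vowel is.
"tihaglog" has last vowel 'o'. The stems whose last vowel is 'o' (nowzol → ranowzoloth, gewlot → ragewlototh, rotukop → rarotukopoth) add ra- … -oth around the stem.
The other patterns: stems whose last vowel is 'i' delete the last vowel and add -ar; stems whose last vowel is 'u' add -en; stems whose last vowel is 'e' repeat the first consonant+vowel as a prefix.
So tihaglog → ratihaglogoth.

ratihaglogoth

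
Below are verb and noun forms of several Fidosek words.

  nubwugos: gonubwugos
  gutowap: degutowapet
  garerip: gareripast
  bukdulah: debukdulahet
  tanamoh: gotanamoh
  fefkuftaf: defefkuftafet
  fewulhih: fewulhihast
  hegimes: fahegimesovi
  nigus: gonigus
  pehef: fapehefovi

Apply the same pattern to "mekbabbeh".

"mekbabbeh" has last vowel 'e'. The stems whose last vowel is 'e' (pehef → fapehefovi, hegimes → fahegimesovi) add fa- … -ovi around the stem.
So mekbabbeh → famekbabbehovi.

famekbabbehovi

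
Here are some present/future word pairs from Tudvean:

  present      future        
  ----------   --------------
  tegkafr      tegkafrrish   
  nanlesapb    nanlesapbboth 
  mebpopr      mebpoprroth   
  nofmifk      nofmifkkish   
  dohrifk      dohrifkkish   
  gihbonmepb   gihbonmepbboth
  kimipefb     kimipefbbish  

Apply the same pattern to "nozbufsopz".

nozbufsopzzoth

kimipefb and gihbonmepb both end in -b yet inflect differently (kimipefbbish, gihbonmepbboth), so the final letter is not what conditions the rule; the second-to-last letter is.
"nozbufsopz" has second-to-last letter 'p'. The stems whose second-to-last letter is 'p' (gihbonmepb → gihbonmepbboth, nanlesapb → nanlesapbboth, mebpopr → mebpoprroth) double the final consonant and add -oth.
So nozbufsopz → nozbufsopzzoth.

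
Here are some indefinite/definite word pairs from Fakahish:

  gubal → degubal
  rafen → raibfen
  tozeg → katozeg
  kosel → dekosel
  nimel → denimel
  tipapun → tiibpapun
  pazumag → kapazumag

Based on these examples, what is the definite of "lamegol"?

tozeg and rafen both have last vowel 'e' yet inflect differently (katozeg, raibfen), so the last vowel is not what conditions the rule; the final letter is.
"lamegol" ends in -l. The stems ending in -l (nimel → denimel, gubal → degubal, kosel → dekosel) add the prefix de-.
So lamegol → delamegol.

delamegol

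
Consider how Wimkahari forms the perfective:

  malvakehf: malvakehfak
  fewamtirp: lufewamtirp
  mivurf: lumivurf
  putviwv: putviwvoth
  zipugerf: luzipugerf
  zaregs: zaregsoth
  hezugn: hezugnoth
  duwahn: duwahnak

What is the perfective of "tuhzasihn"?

tuhzasihnak

hezugn and duwahn both end in -n yet inflect differently (hezugnoth, duwahnak), so the final letter is not what conditions the rule; the second-to-last letter is.
"tuhzasihn" has second-to-last letter 'h'. The stems whose second-to-last letter is 'h' (duwahn → duwahnak, malvakehf → malvakehfak) add -ak.
So tuhzasihn → tuhzasihnak.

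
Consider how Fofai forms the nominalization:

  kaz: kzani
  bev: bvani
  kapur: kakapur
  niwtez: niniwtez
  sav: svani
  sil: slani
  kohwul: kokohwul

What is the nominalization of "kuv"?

kvani

sil and kohwul both end in -l yet inflect differently (slani, kokohwul), so the final letter is not what conditions the rule; the number of vowels is.
"kuv" has 1 vowel. The stems with 1 vowel (bev → bvani, sav → svani, sil → slani) delete the last vowel and add -ani.
So kuv → kvani.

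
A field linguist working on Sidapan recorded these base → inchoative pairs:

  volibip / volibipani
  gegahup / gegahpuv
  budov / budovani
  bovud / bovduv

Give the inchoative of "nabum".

gegahup and volibip both end in -p yet inflect differently (gegahpuv, volibipani), so the final letter is not what conditions the rule; the last vowel is.
"nabum" has last vowel 'u'. The stems whose last vowel is 'u' (gegahup → gegahpuv, bovud → bovduv) delete the last vowel and add -uv.
So nabum → nabmuv.

nabmuv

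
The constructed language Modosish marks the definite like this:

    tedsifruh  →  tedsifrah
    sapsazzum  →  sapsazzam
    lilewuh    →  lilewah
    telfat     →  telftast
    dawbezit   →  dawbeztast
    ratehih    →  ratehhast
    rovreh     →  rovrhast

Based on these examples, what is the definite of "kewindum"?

kewindam

"kewindum" has last vowel 'u'. The stems whose last vowel is 'u' (tedsifruh → tedsifrah, sapsazzum → sapsazzam, lilewuh → lilewah) change the last vowel to 'a'.
So kewindum → kewindam.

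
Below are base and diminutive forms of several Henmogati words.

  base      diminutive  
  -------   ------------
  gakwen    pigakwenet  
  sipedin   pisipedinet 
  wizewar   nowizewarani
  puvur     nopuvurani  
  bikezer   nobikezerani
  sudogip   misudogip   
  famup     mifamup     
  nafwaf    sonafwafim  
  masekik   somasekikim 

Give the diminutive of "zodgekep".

mizodgekep

gakwen and bikezer both have last vowel 'e' yet inflect differently (pigakwenet, nobikezerani), so the last vowel is not what conditions the rule; the final letter is.
"zodgekep" ends in -p. The stems ending in -p (sudogip → misudogip, famup → mifamup) add the prefix mi-.
The other patterns: stems ending in -n add pi- … -et around the stem; stems ending in -r add no- … -ani around the stem; stems ending in -f or -k add so- … -im around the stem.
So zodgekep → mizodgekep.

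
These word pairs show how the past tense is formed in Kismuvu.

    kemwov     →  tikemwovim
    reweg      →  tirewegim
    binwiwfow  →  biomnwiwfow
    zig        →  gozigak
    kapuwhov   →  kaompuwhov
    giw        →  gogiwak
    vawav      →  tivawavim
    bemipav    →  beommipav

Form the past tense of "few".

"few" has 1 vowel. The stems with 1 vowel (giw → gogiwak, zig → gozigak) add go- … -ak around the stem.
So few → gofewak.

gofewak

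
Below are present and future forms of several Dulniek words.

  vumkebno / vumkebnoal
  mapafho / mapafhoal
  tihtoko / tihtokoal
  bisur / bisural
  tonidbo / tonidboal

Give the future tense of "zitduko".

zitdukoal

Every pair shown (vumkebno → vumkebnoal, mapafho → mapafhoal, tihtoko → tihtokoal, …) follows the same rule: add -al.
So zitduko → zitdukoal.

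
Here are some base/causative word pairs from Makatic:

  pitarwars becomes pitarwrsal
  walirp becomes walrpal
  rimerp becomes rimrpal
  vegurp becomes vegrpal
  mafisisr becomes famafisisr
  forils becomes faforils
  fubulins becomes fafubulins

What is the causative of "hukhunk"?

pitarwars and forils both end in -s yet inflect differently (pitarwrsal, faforils), so the final letter is not what conditions the rule; the second-to-last letter is.
"hukhunk" has second-to-last letter 'n'. The one such stem in the data (fubulins → fafubulins) adds the prefix fa-, so the same rule applies.
The other pattern: stems whose second-to-last letter is 'r' delete the last vowel and add -al.
So hukhunk → fahukhunk.

fahukhunk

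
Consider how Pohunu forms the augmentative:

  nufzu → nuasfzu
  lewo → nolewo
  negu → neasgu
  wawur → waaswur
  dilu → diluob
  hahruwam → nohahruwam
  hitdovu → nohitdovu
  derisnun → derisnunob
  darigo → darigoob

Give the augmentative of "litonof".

dilu and negu both end in -u yet inflect differently (diluob, neasgu), so the final letter is not what conditions the rule; the first letter is.
"litonof" begins with l-. The one such stem in the data (lewo → nolewo) adds the prefix no-, so the same rule applies.
The other patterns: stems beginning with d- add -ob; stems beginning with n- or w- insert -as- after the first vowel.
So litonof → nolitonof.

nolitonof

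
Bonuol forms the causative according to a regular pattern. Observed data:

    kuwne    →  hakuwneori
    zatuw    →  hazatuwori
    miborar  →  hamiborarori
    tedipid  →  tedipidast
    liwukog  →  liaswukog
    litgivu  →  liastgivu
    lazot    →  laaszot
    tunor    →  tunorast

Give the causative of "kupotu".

tunor and miborar both end in -r yet inflect differently (tunorast, hamiborarori), so the final letter is not what conditions the rule; the first letter is.
"kupotu" begins with k-. The one such stem in the data (kuwne → hakuwneori) adds ha- … -ori around the stem, so the same rule applies.
The other patterns: stems beginning with t- add -ast; stems beginning with l- insert -as- after the first vowel.
So kupotu → hakupotuori.

hakupotuori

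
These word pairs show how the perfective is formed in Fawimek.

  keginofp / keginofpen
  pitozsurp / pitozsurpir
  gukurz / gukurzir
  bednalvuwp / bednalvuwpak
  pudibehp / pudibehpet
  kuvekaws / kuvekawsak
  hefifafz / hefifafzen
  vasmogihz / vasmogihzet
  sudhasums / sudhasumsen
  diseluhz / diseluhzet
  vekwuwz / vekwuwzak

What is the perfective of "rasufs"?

pudibehp and bednalvuwp both end in -p yet inflect differently (pudibehpet, bednalvuwpak), so the final letter is not what conditions the rule; the second-to-last letter is.
"rasufs" has second-to-last letter 'f'. The stems whose second-to-last letter is 'f' (keginofp → keginofpen, hefifafz → hefifafzen) add -en.
So rasufs → rasufsen.

rasufsen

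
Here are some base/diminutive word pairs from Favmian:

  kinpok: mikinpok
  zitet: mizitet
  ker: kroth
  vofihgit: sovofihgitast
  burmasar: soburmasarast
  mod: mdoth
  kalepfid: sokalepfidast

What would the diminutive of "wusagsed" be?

sowusagsedast

mod and kalepfid both end in -d yet inflect differently (mdoth, sokalepfidast), so the final letter is not what conditions the rule; the number of vowels is.
"wusagsed" has 3 vowels. The stems with 3 vowels (kalepfid → sokalepfidast, burmasar → soburmasarast, vofihgit → sovofihgitast) add so- … -ast around the stem.
The other patterns: stems with 1 vowel delete the last vowel and add -oth; stems with 2 vowels add the prefix mi-.
So wusagsed → sowusagsedast.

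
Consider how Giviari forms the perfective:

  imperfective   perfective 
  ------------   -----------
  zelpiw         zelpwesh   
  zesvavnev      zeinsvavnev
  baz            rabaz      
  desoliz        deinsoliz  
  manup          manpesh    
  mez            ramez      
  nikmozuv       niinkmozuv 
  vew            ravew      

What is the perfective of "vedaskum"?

vew and zelpiw both end in -w yet inflect differently (ravew, zelpwesh), so the final letter is not what conditions the rule; the number of vowels is.
"vedaskum" has 3 vowels. The stems with 3 vowels (zesvavnev → zeinsvavnev, desoliz → deinsoliz, nikmozuv → niinkmozuv) insert -in- after the first vowel.
The other patterns: stems with 1 vowel add the prefix ra-; stems with 2 vowels delete the last vowel and add -esh.
So vedaskum → veindaskum.

veindaskum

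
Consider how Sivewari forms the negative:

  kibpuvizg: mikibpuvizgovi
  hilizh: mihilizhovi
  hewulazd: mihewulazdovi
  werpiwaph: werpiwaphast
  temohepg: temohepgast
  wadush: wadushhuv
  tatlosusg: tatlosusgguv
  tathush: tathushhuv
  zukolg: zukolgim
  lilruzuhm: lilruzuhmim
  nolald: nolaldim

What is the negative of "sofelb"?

"sofelb" has second-to-last letter 'l'. The stems whose second-to-last letter is 'l' (zukolg → zukolgim, nolald → nolaldim) add -im.
The other patterns: stems whose second-to-last letter is 'z' add mi- … -ovi around the stem; stems whose second-to-last letter is 'p' add -ast; stems whose second-to-last letter is 's' double the final consonant and add -uv.
So sofelb → sofelbim.

sofelbim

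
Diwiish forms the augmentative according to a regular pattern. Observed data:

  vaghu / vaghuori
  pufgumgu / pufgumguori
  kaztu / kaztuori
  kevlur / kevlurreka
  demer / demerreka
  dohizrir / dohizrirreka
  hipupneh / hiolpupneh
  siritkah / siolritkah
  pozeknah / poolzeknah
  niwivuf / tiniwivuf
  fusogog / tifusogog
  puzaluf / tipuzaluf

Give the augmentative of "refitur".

refiturreka

vaghu and kevlur both have last vowel 'u' yet inflect differently (vaghuori, kevlurreka), so the last vowel is not what conditions the rule; the final letter is.
"refitur" ends in -r. The stems ending in -r (kevlur → kevlurreka, demer → demerreka, dohizrir → dohizrirreka) double the final consonant and add -eka.
So refitur → refiturreka.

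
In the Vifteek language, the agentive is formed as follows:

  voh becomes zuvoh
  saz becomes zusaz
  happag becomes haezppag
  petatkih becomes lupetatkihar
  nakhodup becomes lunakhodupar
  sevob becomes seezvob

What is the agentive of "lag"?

"lag" has 1 vowel. The stems with 1 vowel (saz → zusaz, voh → zuvoh) add the prefix zu-.
The other patterns: stems with 2 vowels insert -ez- after the first vowel; stems with 3 vowels add lu- … -ar around the stem.
So lag → zulag.

zulag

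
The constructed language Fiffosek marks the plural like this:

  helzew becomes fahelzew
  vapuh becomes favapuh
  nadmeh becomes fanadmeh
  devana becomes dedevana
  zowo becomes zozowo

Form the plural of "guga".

guguga

helzew and zowo both have 2 vowels yet inflect differently (fahelzew, zozowo), so the number of vowels is not what conditions the rule; whether the stem ends in a vowel or a consonant is.
"guga" ends in a vowel. The stems ending in a vowel (devana → dedevana, zowo → zozowo) repeat the first consonant+vowel as a prefix.
So guga → guguga.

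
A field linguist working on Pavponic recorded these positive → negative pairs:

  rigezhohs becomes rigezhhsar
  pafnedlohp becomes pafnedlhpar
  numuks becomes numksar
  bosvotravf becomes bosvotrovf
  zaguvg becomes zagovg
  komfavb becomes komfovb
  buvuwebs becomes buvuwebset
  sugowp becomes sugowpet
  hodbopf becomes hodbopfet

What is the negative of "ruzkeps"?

ruzkepset

"ruzkeps" has second-to-last letter 'p'. The one such stem in the data (hodbopf → hodbopfet) adds -et, so the same rule applies.
The other patterns: stems whose second-to-last letter is 'h' or 'k' delete the last vowel and add -ar; stems whose second-to-last letter is 'v' change the last vowel to 'o'.
So ruzkeps → ruzkepset.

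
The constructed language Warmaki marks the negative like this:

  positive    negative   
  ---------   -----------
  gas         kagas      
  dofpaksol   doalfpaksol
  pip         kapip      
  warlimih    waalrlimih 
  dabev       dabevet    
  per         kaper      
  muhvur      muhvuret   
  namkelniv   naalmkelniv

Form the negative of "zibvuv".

per and muhvur both end in -r yet inflect differently (kaper, muhvuret), so the final letter is not what conditions the rule; the number of vowels is.
"zibvuv" has 2 vowels. The stems with 2 vowels (dabev → dabevet, muhvur → muhvuret) add -et.
So zibvuv → zibvuvet.

zibvuvet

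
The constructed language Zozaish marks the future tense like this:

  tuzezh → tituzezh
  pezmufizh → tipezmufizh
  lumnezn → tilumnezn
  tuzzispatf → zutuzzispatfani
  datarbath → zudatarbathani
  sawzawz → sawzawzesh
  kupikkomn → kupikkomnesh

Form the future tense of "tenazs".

tuzezh and datarbath both end in -h yet inflect differently (tituzezh, zudatarbathani), so the final letter is not what conditions the rule; the second-to-last letter is.
"tenazs" has second-to-last letter 'z'. The stems whose second-to-last letter is 'z' (tuzezh → tituzezh, pezmufizh → tipezmufizh, lumnezn → tilumnezn) add the prefix ti-.
So tenazs → titenazs.

titenazs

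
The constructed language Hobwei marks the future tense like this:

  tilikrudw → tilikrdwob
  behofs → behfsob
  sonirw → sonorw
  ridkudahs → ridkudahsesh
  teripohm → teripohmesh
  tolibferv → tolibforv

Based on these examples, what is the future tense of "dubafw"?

dubfwob

ridkudahs and behofs both end in -s yet inflect differently (ridkudahsesh, behfsob), so the final letter is not what conditions the rule; the second-to-last letter is.
"dubafw" has second-to-last letter 'f'. The one such stem in the data (behofs → behfsob) deletes the last vowel and adds -ob (as does tilikrudw), so the same rule applies.
The other patterns: stems whose second-to-last letter is 'h' add -esh; stems whose second-to-last letter is 'r' change the last vowel to 'o'.
So dubafw → dubfwob.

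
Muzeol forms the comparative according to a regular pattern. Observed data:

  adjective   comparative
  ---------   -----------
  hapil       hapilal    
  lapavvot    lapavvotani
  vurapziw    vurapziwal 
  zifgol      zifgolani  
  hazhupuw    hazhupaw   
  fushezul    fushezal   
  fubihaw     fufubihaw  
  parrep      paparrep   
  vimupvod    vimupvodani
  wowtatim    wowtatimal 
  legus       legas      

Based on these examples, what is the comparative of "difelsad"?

didifelsad

"difelsad" has last vowel 'a'. The one such stem in the data (fubihaw → fufubihaw) repeats the first consonant+vowel as a prefix (as does parrep), so the same rule applies.
The other patterns: stems whose last vowel is 'u' change the last vowel to 'a'; stems whose last vowel is 'i' add -al; stems whose last vowel is 'o' add -ani.
So difelsad → didifelsad.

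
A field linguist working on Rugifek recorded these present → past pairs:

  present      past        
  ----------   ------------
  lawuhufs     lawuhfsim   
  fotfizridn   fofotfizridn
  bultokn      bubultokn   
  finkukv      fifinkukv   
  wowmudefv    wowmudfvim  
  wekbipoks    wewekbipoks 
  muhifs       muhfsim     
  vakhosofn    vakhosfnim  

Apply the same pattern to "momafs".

momfsim

vakhosofn and bultokn both end in -n yet inflect differently (vakhosfnim, bubultokn), so the final letter is not what conditions the rule; the second-to-last letter is.
"momafs" has second-to-last letter 'f'. The stems whose second-to-last letter is 'f' (muhifs → muhfsim, vakhosofn → vakhosfnim, lawuhufs → lawuhfsim) delete the last vowel and add -im.
The other pattern: stems whose second-to-last letter is 'd' or 'k' repeat the first consonant+vowel as a prefix.
So momafs → momfsim.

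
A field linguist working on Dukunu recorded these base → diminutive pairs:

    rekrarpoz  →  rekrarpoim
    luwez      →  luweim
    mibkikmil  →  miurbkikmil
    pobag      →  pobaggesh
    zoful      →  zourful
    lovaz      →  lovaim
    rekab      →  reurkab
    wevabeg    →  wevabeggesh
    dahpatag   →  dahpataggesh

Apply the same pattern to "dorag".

doraggesh

"dorag" ends in -g. The stems ending in -g (wevabeg → wevabeggesh, dahpatag → dahpataggesh, pobag → pobaggesh) double the final consonant and add -esh.
So dorag → doraggesh.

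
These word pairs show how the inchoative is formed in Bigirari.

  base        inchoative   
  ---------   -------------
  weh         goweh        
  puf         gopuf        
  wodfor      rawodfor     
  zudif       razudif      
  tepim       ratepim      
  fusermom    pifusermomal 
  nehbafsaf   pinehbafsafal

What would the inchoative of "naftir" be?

ranaftir

"naftir" has 2 vowels. The stems with 2 vowels (wodfor → rawodfor, zudif → razudif, tepim → ratepim) add the prefix ra-.
The other patterns: stems with 1 vowel add the prefix go-; stems with 3 vowels add pi- … -al around the stem.
So naftir → ranaftir.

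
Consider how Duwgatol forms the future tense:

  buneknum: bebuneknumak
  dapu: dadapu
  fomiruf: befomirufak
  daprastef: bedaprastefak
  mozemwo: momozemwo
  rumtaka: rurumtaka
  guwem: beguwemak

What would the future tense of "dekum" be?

fomiruf and dapu both have last vowel 'u' yet inflect differently (befomirufak, dadapu), so the last vowel is not what conditions the rule; whether the stem ends in a vowel or a consonant is.
"dekum" ends in a consonant. The stems ending in a consonant (guwem → beguwemak, fomiruf → befomirufak, buneknum → bebuneknumak) add be- … -ak around the stem.
So dekum → bedekumak.

bedekumak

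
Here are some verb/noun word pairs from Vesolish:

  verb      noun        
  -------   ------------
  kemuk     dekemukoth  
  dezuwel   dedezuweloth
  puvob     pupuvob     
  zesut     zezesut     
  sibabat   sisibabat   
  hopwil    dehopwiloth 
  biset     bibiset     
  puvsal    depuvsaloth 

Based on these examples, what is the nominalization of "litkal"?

delitkaloth

biset and dezuwel both have last vowel 'e' yet inflect differently (bibiset, dedezuweloth), so the last vowel is not what conditions the rule; the final letter is.
"litkal" ends in -l. The stems ending in -l (dezuwel → dedezuweloth, hopwil → dehopwiloth, puvsal → depuvsaloth) add de- … -oth around the stem.
The other pattern: stems ending in -b or -t repeat the first consonant+vowel as a prefix.
So litkal → delitkaloth.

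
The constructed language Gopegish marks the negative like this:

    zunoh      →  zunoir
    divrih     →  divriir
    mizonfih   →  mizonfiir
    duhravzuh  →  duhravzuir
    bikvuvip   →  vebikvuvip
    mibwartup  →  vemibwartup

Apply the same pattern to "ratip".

veratip

divrih and bikvuvip both have last vowel 'i' yet inflect differently (divriir, vebikvuvip), so the last vowel is not what conditions the rule; the final letter is.
"ratip" ends in -p. The stems ending in -p (bikvuvip → vebikvuvip, mibwartup → vemibwartup) add the prefix ve-.
The other pattern: stems ending in -h drop the final letter and add -ir.
So ratip → veratip.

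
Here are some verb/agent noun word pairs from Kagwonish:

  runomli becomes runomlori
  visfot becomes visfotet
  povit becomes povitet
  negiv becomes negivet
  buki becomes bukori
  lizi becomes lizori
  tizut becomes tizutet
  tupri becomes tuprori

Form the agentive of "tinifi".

tupri and negiv both have last vowel 'i' yet inflect differently (tuprori, negivet), so the last vowel is not what conditions the rule; the final letter is.
"tinifi" ends in -i. The stems ending in -i (tupri → tuprori, buki → bukori, runomli → runomlori) drop the final letter and add -ori.
So tinifi → tinifori.

tinifori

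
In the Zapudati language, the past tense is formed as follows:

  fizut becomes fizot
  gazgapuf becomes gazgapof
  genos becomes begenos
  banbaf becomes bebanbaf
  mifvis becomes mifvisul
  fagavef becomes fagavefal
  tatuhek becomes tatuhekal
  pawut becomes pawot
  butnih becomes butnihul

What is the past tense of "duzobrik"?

duzobrikul

"duzobrik" has last vowel 'i'. The stems whose last vowel is 'i' (butnih → butnihul, mifvis → mifvisul) add -ul.
The other patterns: stems whose last vowel is 'e' add -al; stems whose last vowel is 'u' change the last vowel to 'o'; stems whose last vowel is 'a' or 'o' add the prefix be-.
So duzobrik → duzobrikul.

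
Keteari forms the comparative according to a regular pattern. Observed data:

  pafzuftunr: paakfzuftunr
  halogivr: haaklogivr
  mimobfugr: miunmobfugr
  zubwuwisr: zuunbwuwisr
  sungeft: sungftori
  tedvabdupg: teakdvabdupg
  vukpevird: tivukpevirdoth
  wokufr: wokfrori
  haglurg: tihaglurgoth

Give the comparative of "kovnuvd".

koakvnuvd

mimobfugr and wokufr both end in -r yet inflect differently (miunmobfugr, wokfrori), so the final letter is not what conditions the rule; the second-to-last letter is.
"kovnuvd" has second-to-last letter 'v'. The one such stem in the data (halogivr → haaklogivr) inserts -ak- after the first vowel (as do pafzuftunr, tedvabdupg), so the same rule applies.
The other patterns: stems whose second-to-last letter is 'g' or 's' insert -un- after the first vowel; stems whose second-to-last letter is 'r' add ti- … -oth around the stem; stems whose second-to-last letter is 'f' delete the last vowel and add -ori.
So kovnuvd → koakvnuvd.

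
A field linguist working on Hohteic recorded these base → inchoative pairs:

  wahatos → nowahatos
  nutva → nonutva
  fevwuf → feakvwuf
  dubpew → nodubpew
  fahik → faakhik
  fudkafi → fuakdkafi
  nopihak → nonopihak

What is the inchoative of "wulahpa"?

fahik and nopihak both end in -k yet inflect differently (faakhik, nonopihak), so the final letter is not what conditions the rule; the first letter is.
"wulahpa" begins with w-. The one such stem in the data (wahatos → nowahatos) adds the prefix no-, so the same rule applies.
The other pattern: stems beginning with f- insert -ak- after the first vowel.
So wulahpa → nowulahpa.

nowulahpa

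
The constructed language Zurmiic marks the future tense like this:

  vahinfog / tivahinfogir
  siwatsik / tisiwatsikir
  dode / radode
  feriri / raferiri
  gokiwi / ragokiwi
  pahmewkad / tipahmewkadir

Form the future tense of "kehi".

siwatsik and gokiwi both have last vowel 'i' yet inflect differently (tisiwatsikir, ragokiwi), so the last vowel is not what conditions the rule; whether the stem ends in a vowel or a consonant is.
"kehi" ends in a vowel. The stems ending in a vowel (gokiwi → ragokiwi, dode → radode, feriri → raferiri) add the prefix ra-.
So kehi → rakehi.

rakehi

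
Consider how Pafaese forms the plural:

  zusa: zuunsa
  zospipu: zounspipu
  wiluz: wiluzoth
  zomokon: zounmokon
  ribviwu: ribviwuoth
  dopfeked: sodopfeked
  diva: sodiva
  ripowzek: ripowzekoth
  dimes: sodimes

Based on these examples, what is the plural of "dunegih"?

diva and zusa both end in -a yet inflect differently (sodiva, zuunsa), so the final letter is not what conditions the rule; the first letter is.
"dunegih" begins with d-. The stems beginning with d- (dimes → sodimes, dopfeked → sodopfeked, diva → sodiva) add the prefix so-.
The other patterns: stems beginning with z- insert -un- after the first vowel; stems beginning with r- or w- add -oth.
So dunegih → sodunegih.

sodunegih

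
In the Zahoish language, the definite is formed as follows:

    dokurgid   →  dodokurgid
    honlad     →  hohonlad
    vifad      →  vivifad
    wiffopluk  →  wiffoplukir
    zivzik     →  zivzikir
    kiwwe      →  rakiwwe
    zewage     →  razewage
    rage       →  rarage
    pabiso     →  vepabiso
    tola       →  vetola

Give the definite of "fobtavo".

"fobtavo" ends in -o. The one such stem in the data (pabiso → vepabiso) adds the prefix ve-, so the same rule applies.
So fobtavo → vefobtavo.

vefobtavo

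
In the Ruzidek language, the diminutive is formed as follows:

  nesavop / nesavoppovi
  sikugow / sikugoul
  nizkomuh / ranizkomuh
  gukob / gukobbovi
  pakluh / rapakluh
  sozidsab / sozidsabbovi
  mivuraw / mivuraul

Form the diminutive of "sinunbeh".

"sinunbeh" ends in -h. The stems ending in -h (pakluh → rapakluh, nizkomuh → ranizkomuh) add the prefix ra-.
So sinunbeh → rasinunbeh.

rasinunbeh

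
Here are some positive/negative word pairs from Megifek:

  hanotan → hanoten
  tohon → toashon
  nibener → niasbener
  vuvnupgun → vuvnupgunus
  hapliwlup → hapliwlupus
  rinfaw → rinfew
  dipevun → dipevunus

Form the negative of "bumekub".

hanotan and vuvnupgun both end in -n yet inflect differently (hanoten, vuvnupgunus), so the final letter is not what conditions the rule; the last vowel is.
"bumekub" has last vowel 'u'. The stems whose last vowel is 'u' (vuvnupgun → vuvnupgunus, dipevun → dipevunus, hapliwlup → hapliwlupus) add -us.
The other patterns: stems whose last vowel is 'a' change the last vowel to 'e'; stems whose last vowel is 'e' or 'o' insert -as- after the first vowel.
So bumekub → bumekubus.

bumekubus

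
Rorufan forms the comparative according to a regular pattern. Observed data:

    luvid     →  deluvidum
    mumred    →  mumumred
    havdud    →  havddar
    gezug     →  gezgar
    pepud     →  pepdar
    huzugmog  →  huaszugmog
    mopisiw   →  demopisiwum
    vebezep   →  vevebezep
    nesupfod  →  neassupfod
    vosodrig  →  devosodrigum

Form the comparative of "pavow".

"pavow" has last vowel 'o'. The stems whose last vowel is 'o' (nesupfod → neassupfod, huzugmog → huaszugmog) insert -as- after the first vowel.
The other patterns: stems whose last vowel is 'i' add de- … -um around the stem; stems whose last vowel is 'u' delete the last vowel and add -ar; stems whose last vowel is 'e' repeat the first consonant+vowel as a prefix.
So pavow → paasvow.

paasvow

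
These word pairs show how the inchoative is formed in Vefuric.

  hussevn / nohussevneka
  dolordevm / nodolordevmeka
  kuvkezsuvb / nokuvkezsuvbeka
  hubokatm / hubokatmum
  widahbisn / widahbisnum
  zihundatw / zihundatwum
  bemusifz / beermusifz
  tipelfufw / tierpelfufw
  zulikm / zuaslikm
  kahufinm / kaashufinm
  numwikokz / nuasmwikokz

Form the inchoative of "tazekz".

taaszekz

dolordevm and hubokatm both end in -m yet inflect differently (nodolordevmeka, hubokatmum), so the final letter is not what conditions the rule; the second-to-last letter is.
"tazekz" has second-to-last letter 'k'. The stems whose second-to-last letter is 'k' (zulikm → zuaslikm, numwikokz → nuasmwikokz) insert -as- after the first vowel.
So tazekz → taaszekz.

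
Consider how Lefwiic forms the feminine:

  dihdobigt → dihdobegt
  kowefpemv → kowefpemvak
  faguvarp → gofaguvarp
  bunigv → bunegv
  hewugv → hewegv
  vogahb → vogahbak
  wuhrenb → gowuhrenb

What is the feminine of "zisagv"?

hewugv and kowefpemv both end in -v yet inflect differently (hewegv, kowefpemvak), so the final letter is not what conditions the rule; the second-to-last letter is.
"zisagv" has second-to-last letter 'g'. The stems whose second-to-last letter is 'g' (hewugv → hewegv, dihdobigt → dihdobegt, bunigv → bunegv) change the last vowel to 'e'.
The other patterns: stems whose second-to-last letter is 'h' or 'm' add -ak; stems whose second-to-last letter is 'n' or 'r' add the prefix go-.
So zisagv → zisegv.

zisegv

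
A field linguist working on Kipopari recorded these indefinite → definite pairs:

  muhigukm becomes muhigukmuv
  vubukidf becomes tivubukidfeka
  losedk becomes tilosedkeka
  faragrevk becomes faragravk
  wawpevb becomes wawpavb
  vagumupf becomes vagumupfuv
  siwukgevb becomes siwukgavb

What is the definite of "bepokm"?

bepokmuv

faragrevk and losedk both end in -k yet inflect differently (faragravk, tilosedkeka), so the final letter is not what conditions the rule; the second-to-last letter is.
"bepokm" has second-to-last letter 'k'. The one such stem in the data (muhigukm → muhigukmuv) adds -uv, so the same rule applies.
So bepokm → bepokmuv.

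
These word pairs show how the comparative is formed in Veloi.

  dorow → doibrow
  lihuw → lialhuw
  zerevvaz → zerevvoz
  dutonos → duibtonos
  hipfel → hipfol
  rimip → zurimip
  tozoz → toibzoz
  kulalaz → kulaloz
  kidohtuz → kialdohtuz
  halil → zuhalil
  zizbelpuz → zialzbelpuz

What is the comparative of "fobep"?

fobop

lihuw and dorow both end in -w yet inflect differently (lialhuw, doibrow), so the final letter is not what conditions the rule; the last vowel is.
"fobep" has last vowel 'e'. The one such stem in the data (hipfel → hipfol) changes the last vowel to 'o' (as do zerevvaz, kulalaz), so the same rule applies.
The other patterns: stems whose last vowel is 'u' insert -al- after the first vowel; stems whose last vowel is 'i' add the prefix zu-; stems whose last vowel is 'o' insert -ib- after the first vowel.
So fobep → fobop.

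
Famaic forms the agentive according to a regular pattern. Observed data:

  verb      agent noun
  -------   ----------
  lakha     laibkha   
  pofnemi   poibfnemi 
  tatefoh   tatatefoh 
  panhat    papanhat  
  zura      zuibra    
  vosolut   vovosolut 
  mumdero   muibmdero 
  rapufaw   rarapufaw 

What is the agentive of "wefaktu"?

"wefaktu" ends in a vowel. The stems ending in a vowel (pofnemi → poibfnemi, mumdero → muibmdero, lakha → laibkha) insert -ib- after the first vowel.
So wefaktu → weibfaktu.

weibfaktu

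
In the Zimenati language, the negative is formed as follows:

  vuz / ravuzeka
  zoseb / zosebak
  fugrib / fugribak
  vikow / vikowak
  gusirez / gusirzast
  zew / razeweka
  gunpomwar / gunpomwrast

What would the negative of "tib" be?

"tib" has 1 vowel. The stems with 1 vowel (vuz → ravuzeka, zew → razeweka) add ra- … -eka around the stem.
So tib → ratibeka.

ratibeka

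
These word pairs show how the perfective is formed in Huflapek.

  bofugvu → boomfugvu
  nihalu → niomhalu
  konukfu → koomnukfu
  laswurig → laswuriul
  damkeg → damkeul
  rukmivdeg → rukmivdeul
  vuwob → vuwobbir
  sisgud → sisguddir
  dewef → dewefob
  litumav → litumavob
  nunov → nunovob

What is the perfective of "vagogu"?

bofugvu and sisgud both have last vowel 'u' yet inflect differently (boomfugvu, sisguddir), so the last vowel is not what conditions the rule; the final letter is.
"vagogu" ends in -u. The stems ending in -u (bofugvu → boomfugvu, nihalu → niomhalu, konukfu → koomnukfu) insert -om- after the first vowel.
So vagogu → vaomgogu.

vaomgogu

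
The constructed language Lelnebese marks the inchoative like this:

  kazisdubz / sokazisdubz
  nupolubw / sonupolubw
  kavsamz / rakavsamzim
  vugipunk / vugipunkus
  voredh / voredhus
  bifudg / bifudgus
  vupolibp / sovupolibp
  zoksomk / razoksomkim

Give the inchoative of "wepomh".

rawepomhim

kazisdubz and kavsamz both end in -z yet inflect differently (sokazisdubz, rakavsamzim), so the final letter is not what conditions the rule; the second-to-last letter is.
"wepomh" has second-to-last letter 'm'. The stems whose second-to-last letter is 'm' (zoksomk → razoksomkim, kavsamz → rakavsamzim) add ra- … -im around the stem.
So wepomh → rawepomhim.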